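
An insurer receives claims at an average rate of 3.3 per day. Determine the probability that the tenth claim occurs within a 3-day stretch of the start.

Over the interval, μ = 3.3 × 3 = 9.9 (a 3-day stretch = 3 days).
The tenth arrival falls in the interval iff at least 10 events occur there: P(S_10 ≤ t) = P(N ≥ 10) = 1 − P(N ≤ 9) ≈ 0.5295.

0.5295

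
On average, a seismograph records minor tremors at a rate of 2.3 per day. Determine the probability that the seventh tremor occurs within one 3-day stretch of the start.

0.5353

Over the interval, μ = 2.3 × 3 = 6.9 (a 3-day stretch = 3 days).
The seventh arrival falls in the interval iff at least 7 events occur there: P(S_7 ≤ t) = P(N ≥ 7) = 1 − P(N ≤ 6) ≈ 0.5353.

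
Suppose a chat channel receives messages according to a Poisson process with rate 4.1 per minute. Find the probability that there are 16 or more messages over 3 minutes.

Over the interval, μ = 4.1 × 3 = 12.3 (3 minutes).
P(N ≥ 16) = 1 − P(N ≤ 15) = 1 − Σ_{j=0}^{15} e^(−μ) μ^j/j! ≈ 0.1781.

0.1781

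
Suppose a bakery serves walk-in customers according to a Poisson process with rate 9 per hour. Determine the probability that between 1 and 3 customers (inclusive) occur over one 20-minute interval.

Over the interval, μ = 9 × 1/3 = 3 (a 20-minute interval = 1/3 hours).
P(1 ≤ N ≤ 3) = Σ_{j=1}^{3} e^(−3) · 3^j/j! ≈ 0.5974.

0.5974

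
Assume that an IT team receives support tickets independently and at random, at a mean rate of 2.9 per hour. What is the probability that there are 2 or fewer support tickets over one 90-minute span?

Over the interval, μ = 2.9 × 1.5 = 4.35 (a 90-minute span = 1.5 hours).
P(N ≤ 2) = Σ_{j=0}^{2} e^(−μ) μ^j/j! ≈ 0.1912.

0.1912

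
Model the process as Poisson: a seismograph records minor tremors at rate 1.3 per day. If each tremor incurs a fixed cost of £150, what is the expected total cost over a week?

£1365

E[N] = 1.3 × 7 = 9.1 (a week = 7 days); E[cost] = 9.1 × £150 = £1365.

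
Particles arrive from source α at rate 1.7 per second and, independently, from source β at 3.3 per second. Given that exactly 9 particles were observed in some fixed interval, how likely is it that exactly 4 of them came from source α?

0.2109

Given the total, each event is independently from source α with probability p = λ_α/(λ_α+λ_β) = 1.7/5 = 0.3400.
So K ~ Binomial(9, 1.7/5): P(K = 4) = C(9,4) · (1.7/5)^4 · (3.3/5)^5 ≈ 0.2109.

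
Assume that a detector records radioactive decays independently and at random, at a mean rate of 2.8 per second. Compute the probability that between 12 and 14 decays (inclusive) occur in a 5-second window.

Over the interval, μ = 2.8 × 5 = 14 (a 5-second window = 5 seconds).
P(12 ≤ N ≤ 14) = Σ_{j=12}^{14} e^(−14) · 14^j/j! ≈ 0.3104.

0.3104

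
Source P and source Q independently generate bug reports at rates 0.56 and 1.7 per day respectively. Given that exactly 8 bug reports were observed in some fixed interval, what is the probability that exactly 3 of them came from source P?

0.2052

Given the total, each event is independently from source P with probability p = λ_P/(λ_P+λ_Q) = 0.56/2.26 ≈ 0.2478.
So K ~ Binomial(8, 0.56/2.26): P(K = 3) = C(8,3) · (0.56/2.26)^3 · (1.7/2.26)^5 ≈ 0.2052.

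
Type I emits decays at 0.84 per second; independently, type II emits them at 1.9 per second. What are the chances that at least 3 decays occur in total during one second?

Independent Poisson processes superpose: combined rate λ = 0.84 + 1.9 = 2.74 per second.
So μ = 2.74.
P(N ≥ 3) = 1 − P(N ≤ 2) ≈ 0.5161.

0.5161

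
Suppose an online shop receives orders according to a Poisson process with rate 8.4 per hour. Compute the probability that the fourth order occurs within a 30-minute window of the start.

Over the interval, μ = 8.4 × 0.5 = 4.2 (a 30-minute window = 0.5 hours).
The fourth arrival falls in the interval iff at least 4 events occur there: P(S_4 ≤ t) = P(N ≥ 4) = 1 − P(N ≤ 3) ≈ 0.6046.

0.6046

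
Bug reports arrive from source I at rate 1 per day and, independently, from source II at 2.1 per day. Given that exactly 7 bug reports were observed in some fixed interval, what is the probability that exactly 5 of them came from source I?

0.0337

Given the total, each event is independently from source I with probability p = λ_I/(λ_I+λ_II) = 1/3.1 ≈ 0.3226.
So K ~ Binomial(7, 1/3.1): P(K = 5) = C(7,5) · (1/3.1)^5 · (2.1/3.1)^2 ≈ 0.0337.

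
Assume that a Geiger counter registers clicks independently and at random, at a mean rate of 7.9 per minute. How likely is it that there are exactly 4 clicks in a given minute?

With mean μ = 7.9 per minute,
P(N = 4) = e^(−μ) μ^4/4! = e^(−7.9) · 7.9^4/24 ≈ 0.0602.

0.0602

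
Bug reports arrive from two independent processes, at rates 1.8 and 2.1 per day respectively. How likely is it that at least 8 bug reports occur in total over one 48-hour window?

0.5188

Independent Poisson processes superpose: combined rate λ = 1.8 + 2.1 = 3.9 per day.
Over the interval, μ = 3.9 × 2 = 7.8 (a 48-hour window = 2 days).
P(N ≥ 8) = 1 − P(N ≤ 7) ≈ 0.5188.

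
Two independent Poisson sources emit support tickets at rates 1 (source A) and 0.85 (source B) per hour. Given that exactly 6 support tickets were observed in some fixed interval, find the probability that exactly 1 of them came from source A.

0.0664

Given the total, each event is independently from source A with probability p = λ_A/(λ_A+λ_B) = 1/1.85 ≈ 0.5405.
So K ~ Binomial(6, 1/1.85): P(K = 1) = C(6,1) · (1/1.85)^1 · (0.85/1.85)^5 ≈ 0.0664.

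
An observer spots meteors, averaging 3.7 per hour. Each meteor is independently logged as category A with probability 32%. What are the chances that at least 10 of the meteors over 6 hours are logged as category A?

0.1802

Thinning: the meteors that are logged as category A themselves form a Poisson process with rate 0.32 × 3.7 = 1.184 per hour.
Over the interval, μ = 1.184 × 6 = 7.104 (6 hours).
P(N ≥ 10) = 1 − P(N ≤ 9) ≈ 0.1802.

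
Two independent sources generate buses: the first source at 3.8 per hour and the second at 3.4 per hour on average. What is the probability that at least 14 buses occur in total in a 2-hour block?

0.5773

Independent Poisson processes superpose: combined rate λ = 3.8 + 3.4 = 7.2 per hour.
Over the interval, μ = 7.2 × 2 = 14.4 (a 2-hour block = 2 hours).
P(N ≥ 14) = 1 − P(N ≤ 13) ≈ 0.5773.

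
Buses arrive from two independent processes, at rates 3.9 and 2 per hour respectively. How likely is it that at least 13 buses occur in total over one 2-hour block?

0.4012

Independent Poisson processes superpose: combined rate λ = 3.9 + 2 = 5.9 per hour.
Over the interval, μ = 5.9 × 2 = 11.8 (a 2-hour block = 2 hours).
P(N ≥ 13) = 1 − P(N ≤ 12) ≈ 0.4012.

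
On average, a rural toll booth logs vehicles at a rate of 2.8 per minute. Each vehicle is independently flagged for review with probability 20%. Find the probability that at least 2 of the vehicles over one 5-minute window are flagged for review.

Thinning: the vehicles that are flagged for review themselves form a Poisson process with rate 0.2 × 2.8 = 0.56 per minute.
Over the interval, μ = 0.56 × 5 = 2.8 (a 5-minute window = 5 minutes).
P(N ≥ 2) = 1 − P(N ≤ 1) ≈ 0.7689.

0.7689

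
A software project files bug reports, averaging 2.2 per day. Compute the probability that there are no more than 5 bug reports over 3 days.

Over the interval, μ = 2.2 × 3 = 6.6 (3 days).
P(N ≤ 5) = Σ_{j=0}^{5} e^(−μ) μ^j/j! ≈ 0.3547.

0.3547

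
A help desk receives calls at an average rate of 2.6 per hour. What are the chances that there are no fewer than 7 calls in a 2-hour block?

0.2676

Over the interval, μ = 2.6 × 2 = 5.2 (a 2-hour block = 2 hours).
P(N ≥ 7) = 1 − P(N ≤ 6) = 1 − Σ_{j=0}^{6} e^(−μ) μ^j/j! ≈ 0.2676.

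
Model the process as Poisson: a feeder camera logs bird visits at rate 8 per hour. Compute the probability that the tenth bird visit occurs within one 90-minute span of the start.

0.7576

Over the interval, μ = 8 × 1.5 = 12 (a 90-minute span = 1.5 hours).
The tenth arrival falls in the interval iff at least 10 events occur there: P(S_10 ≤ t) = P(N ≥ 10) = 1 − P(N ≤ 9) ≈ 0.7576.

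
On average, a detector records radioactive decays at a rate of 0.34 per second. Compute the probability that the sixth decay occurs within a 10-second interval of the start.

Over the interval, μ = 0.34 × 10 = 3.4 (a 10-second interval = 10 seconds).
The sixth arrival falls in the interval iff at least 6 events occur there: P(S_6 ≤ t) = P(N ≥ 6) = 1 − P(N ≤ 5) ≈ 0.1295.

0.1295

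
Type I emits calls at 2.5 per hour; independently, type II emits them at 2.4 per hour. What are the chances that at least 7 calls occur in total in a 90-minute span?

Independent Poisson processes superpose: combined rate λ = 2.5 + 2.4 = 4.9 per hour.
Over the interval, μ = 4.9 × 1.5 = 7.35 (a 90-minute span = 1.5 hours).
P(N ≥ 7) = 1 − P(N ≤ 6) ≈ 0.6010.

0.6010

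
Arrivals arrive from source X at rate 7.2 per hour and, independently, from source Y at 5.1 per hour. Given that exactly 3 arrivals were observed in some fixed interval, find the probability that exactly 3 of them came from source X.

0.2006

Given the total, each event is independently from source X with probability p = λ_X/(λ_X+λ_Y) = 7.2/12.3 ≈ 0.5854.
So K ~ Binomial(3, 7.2/12.3): P(K = 3) = C(3,3) · (7.2/12.3)^3 · (5.1/12.3)^0 ≈ 0.2006.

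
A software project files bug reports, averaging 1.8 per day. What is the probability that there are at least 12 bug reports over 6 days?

0.3969

Over the interval, μ = 1.8 × 6 = 10.8 (6 days).
P(N ≥ 12) = 1 − P(N ≤ 11) = 1 − Σ_{j=0}^{11} e^(−μ) μ^j/j! ≈ 0.3969.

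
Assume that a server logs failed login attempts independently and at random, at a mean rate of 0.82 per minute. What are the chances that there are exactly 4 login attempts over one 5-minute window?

0.1951

Over the interval, μ = 0.82 × 5 = 4.1 (a 5-minute window = 5 minutes).
P(N = 4) = e^(−μ) μ^4/4! = e^(−4.1) · 4.1^4/24 ≈ 0.1951.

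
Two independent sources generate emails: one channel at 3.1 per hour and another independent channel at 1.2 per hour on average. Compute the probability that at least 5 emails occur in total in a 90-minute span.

0.7707

Independent Poisson processes superpose: combined rate λ = 3.1 + 1.2 = 4.3 per hour.
Over the interval, μ = 4.3 × 1.5 = 6.45 (a 90-minute span = 1.5 hours).
P(N ≥ 5) = 1 − P(N ≤ 4) ≈ 0.7707.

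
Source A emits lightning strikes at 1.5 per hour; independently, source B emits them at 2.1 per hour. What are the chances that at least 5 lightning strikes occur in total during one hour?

0.2936

Independent Poisson processes superpose: combined rate λ = 1.5 + 2.1 = 3.6 per hour.
So μ = 3.6.
P(N ≥ 5) = 1 − P(N ≤ 4) ≈ 0.2936.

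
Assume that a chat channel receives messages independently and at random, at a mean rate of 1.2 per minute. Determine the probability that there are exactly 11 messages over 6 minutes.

0.0504

Over the interval, μ = 1.2 × 6 = 7.2 (6 minutes).
P(N = 11) = e^(−μ) μ^11/11! = e^(−7.2) · 7.2^11/39916800 ≈ 0.0504.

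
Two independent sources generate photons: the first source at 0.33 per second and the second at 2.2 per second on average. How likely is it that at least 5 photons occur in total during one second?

0.1129

Independent Poisson processes superpose: combined rate λ = 0.33 + 2.2 = 2.53 per second.
So μ = 2.53.
P(N ≥ 5) = 1 − P(N ≤ 4) ≈ 0.1129.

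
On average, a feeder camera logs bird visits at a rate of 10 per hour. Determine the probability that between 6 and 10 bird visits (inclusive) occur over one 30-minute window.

0.3703

Over the interval, μ = 10 × 0.5 = 5 (a 30-minute window = 0.5 hours).
P(6 ≤ N ≤ 10) = Σ_{j=6}^{10} e^(−5) · 5^j/j! ≈ 0.3703.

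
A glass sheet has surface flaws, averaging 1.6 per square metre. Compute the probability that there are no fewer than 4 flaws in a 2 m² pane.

Over the interval, μ = 1.6 × 2 = 3.2 (a 2 m² pane = 2 square metres).
P(N ≥ 4) = 1 − P(N ≤ 3) = 1 − Σ_{j=0}^{3} e^(−μ) μ^j/j! ≈ 0.3975.

0.3975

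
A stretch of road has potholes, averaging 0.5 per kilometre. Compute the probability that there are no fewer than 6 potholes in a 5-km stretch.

0.0420

Over the interval, μ = 0.5 × 5 = 2.5 (a 5-km stretch = 5 kilometres).
P(N ≥ 6) = 1 − P(N ≤ 5) = 1 − Σ_{j=0}^{5} e^(−μ) μ^j/j! ≈ 0.0420.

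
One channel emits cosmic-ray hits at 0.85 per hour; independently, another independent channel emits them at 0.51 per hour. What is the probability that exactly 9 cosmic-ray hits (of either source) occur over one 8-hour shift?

Independent Poisson processes superpose: combined rate λ = 0.85 + 0.51 = 1.36 per hour.
Over the interval, μ = 1.36 × 8 = 10.88 (an 8-hour shift = 8 hours).
P(N = 9) = e^(−10.88) · 10.88^9/9! ≈ 0.1109.

0.1109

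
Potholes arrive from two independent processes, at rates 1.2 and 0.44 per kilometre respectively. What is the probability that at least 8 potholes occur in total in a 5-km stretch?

Independent Poisson processes superpose: combined rate λ = 1.2 + 0.44 = 1.64 per kilometre.
Over the interval, μ = 1.64 × 5 = 8.2 (a 5-km stretch = 5 kilometres).
P(N ≥ 8) = 1 − P(N ≤ 7) ≈ 0.5746.

0.5746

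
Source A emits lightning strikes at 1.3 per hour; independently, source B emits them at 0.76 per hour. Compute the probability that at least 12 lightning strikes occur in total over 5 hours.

Independent Poisson processes superpose: combined rate λ = 1.3 + 0.76 = 2.06 per hour.
Over the interval, μ = 2.06 × 5 = 10.3 (5 hours).
P(N ≥ 12) = 1 − P(N ≤ 11) ≈ 0.3378.

0.3378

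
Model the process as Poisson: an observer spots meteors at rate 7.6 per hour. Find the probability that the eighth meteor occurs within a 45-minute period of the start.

0.2159

Over the interval, μ = 7.6 × 0.75 = 5.7 (a 45-minute period = 0.75 hours).
The eighth arrival falls in the interval iff at least 8 events occur there: P(S_8 ≤ t) = P(N ≥ 8) = 1 − P(N ≤ 7) ≈ 0.2159.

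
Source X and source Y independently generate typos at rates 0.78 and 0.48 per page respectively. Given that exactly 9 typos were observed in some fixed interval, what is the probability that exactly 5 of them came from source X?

Given the total, each event is independently from source X with probability p = λ_X/(λ_X+λ_Y) = 0.78/1.26 ≈ 0.6190.
So K ~ Binomial(9, 0.78/1.26): P(K = 5) = C(9,5) · (0.78/1.26)^5 · (0.48/1.26)^4 ≈ 0.2413.

0.2413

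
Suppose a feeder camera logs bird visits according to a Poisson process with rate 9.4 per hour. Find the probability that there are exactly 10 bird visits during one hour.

0.1228

With mean μ = 9.4 per hour,
P(N = 10) = e^(−μ) μ^10/10! = e^(−9.4) · 9.4^10/3628800 ≈ 0.1228.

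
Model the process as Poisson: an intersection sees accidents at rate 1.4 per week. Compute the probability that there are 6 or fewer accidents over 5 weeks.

Over the interval, μ = 1.4 × 5 = 7 (5 weeks).
P(N ≤ 6) = Σ_{j=0}^{6} e^(−μ) μ^j/j! ≈ 0.4497.

0.4497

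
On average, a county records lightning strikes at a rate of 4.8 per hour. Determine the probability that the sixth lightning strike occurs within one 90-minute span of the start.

0.7241

Over the interval, μ = 4.8 × 1.5 = 7.2 (a 90-minute span = 1.5 hours).
The sixth arrival falls in the interval iff at least 6 events occur there: P(S_6 ≤ t) = P(N ≥ 6) = 1 − P(N ≤ 5) ≈ 0.7241.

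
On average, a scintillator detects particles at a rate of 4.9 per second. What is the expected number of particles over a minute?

E[N] = λt = 4.9 × 60 = 294 (a minute = 60 seconds).

294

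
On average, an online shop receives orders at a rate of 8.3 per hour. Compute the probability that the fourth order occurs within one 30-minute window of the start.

0.5953

Over the interval, μ = 8.3 × 0.5 = 4.15 (a 30-minute window = 0.5 hours).
The fourth arrival falls in the interval iff at least 4 events occur there: P(S_4 ≤ t) = P(N ≥ 4) = 1 − P(N ≤ 3) ≈ 0.5953.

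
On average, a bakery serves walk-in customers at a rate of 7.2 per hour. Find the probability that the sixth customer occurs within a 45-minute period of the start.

Over the interval, μ = 7.2 × 0.75 = 5.4 (a 45-minute period = 0.75 hours).
The sixth arrival falls in the interval iff at least 6 events occur there: P(S_6 ≤ t) = P(N ≥ 6) = 1 − P(N ≤ 5) ≈ 0.4539.

0.4539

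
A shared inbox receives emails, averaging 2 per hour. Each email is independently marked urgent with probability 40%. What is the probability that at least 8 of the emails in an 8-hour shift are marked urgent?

Thinning: the emails that are marked urgent themselves form a Poisson process with rate 0.4 × 2 = 0.8 per hour.
Over the interval, μ = 0.8 × 8 = 6.4 (an 8-hour shift = 8 hours).
P(N ≥ 8) = 1 − P(N ≤ 7) ≈ 0.3127.

0.3127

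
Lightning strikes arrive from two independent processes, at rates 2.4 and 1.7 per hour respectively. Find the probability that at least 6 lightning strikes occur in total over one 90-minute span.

0.5781

Independent Poisson processes superpose: combined rate λ = 2.4 + 1.7 = 4.1 per hour.
Over the interval, μ = 4.1 × 1.5 = 6.15 (a 90-minute span = 1.5 hours).
P(N ≥ 6) = 1 − P(N ≤ 5) ≈ 0.5781.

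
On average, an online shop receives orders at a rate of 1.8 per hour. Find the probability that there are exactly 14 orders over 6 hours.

Over the interval, μ = 1.8 × 6 = 10.8 (6 hours).
P(N = 14) = e^(−μ) μ^14/14! = e^(−10.8) · 10.8^14/87178291200 ≈ 0.0687.

0.0687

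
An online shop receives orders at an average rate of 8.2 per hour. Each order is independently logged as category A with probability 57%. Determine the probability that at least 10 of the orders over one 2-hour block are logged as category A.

Thinning: the orders that are logged as category A themselves form a Poisson process with rate 0.57 × 8.2 = 4.674 per hour.
Over the interval, μ = 4.674 × 2 = 9.348 (a 2-hour block = 2 hours).
P(N ≥ 10) = 1 − P(N ≤ 9) ≈ 0.4583.

0.4583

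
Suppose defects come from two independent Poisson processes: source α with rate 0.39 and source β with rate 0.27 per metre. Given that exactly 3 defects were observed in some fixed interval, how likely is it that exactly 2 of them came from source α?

0.4285

Given the total, each event is independently from source α with probability p = λ_α/(λ_α+λ_β) = 0.39/0.66 ≈ 0.5909.
So K ~ Binomial(3, 0.39/0.66): P(K = 2) = C(3,2) · (0.39/0.66)^2 · (0.27/0.66)^1 ≈ 0.4285.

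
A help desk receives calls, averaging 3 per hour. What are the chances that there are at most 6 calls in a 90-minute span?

0.8311

Over the interval, μ = 3 × 1.5 = 4.5 (a 90-minute span = 1.5 hours).
P(N ≤ 6) = Σ_{j=0}^{6} e^(−μ) μ^j/j! ≈ 0.8311.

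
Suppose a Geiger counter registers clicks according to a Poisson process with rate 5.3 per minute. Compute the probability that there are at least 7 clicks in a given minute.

With mean μ = 5.3 per minute,
P(N ≥ 7) = 1 − P(N ≤ 6) = 1 − Σ_{j=0}^{6} e^(−μ) μ^j/j! ≈ 0.2829.

0.2829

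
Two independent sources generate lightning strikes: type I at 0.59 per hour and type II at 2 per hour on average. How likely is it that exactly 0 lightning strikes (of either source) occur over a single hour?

Independent Poisson processes superpose: combined rate λ = 0.59 + 2 = 2.59 per hour.
So μ = 2.59.
P(N = 0) = e^(−2.59) · 2.59^0/0! ≈ 0.0750.

0.0750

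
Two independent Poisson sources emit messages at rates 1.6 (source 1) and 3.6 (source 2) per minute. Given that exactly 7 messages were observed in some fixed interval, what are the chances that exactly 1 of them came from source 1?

0.2371

Given the total, each event is independently from source 1 with probability p = λ_1/(λ_1+λ_2) = 1.6/5.2 ≈ 0.3077.
So K ~ Binomial(7, 1.6/5.2): P(K = 1) = C(7,1) · (1.6/5.2)^1 · (3.6/5.2)^6 ≈ 0.2371.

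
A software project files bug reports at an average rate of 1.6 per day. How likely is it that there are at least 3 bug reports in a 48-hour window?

Over the interval, μ = 1.6 × 2 = 3.2 (a 48-hour window = 2 days).
P(N ≥ 3) = 1 − P(N ≤ 2) = 1 − Σ_{j=0}^{2} e^(−μ) μ^j/j! ≈ 0.6201.

0.6201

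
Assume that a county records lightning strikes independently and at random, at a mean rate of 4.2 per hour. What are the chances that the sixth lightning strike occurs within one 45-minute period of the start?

0.0998

Over the interval, μ = 4.2 × 0.75 = 3.15 (a 45-minute period = 0.75 hours).
The sixth arrival falls in the interval iff at least 6 events occur there: P(S_6 ≤ t) = P(N ≥ 6) = 1 − P(N ≤ 5) ≈ 0.0998.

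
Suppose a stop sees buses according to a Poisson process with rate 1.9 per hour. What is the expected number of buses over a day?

E[N] = λt = 1.9 × 24 = 45.6 (a day = 24 hours).

45.6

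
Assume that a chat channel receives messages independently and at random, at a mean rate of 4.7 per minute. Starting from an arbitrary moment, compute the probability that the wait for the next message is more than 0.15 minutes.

0.4941

The wait for the next event is exponential with rate λ = 4.7 per minute.
P(T > 0.15) = e^(−λt) = e^(−4.7 × 0.15) = e^(−0.705) ≈ 0.4941.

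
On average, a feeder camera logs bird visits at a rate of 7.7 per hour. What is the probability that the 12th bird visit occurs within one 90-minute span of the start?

Over the interval, μ = 7.7 × 1.5 = 11.55 (a 90-minute span = 1.5 hours).
The 12th arrival falls in the interval iff at least 12 events occur there: P(S_12 ≤ t) = P(N ≥ 12) = 1 − P(N ≤ 11) ≈ 0.4861.

0.4861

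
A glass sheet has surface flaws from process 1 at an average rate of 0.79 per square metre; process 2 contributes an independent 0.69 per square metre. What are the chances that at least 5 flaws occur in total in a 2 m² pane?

Independent Poisson processes superpose: combined rate λ = 0.79 + 0.69 = 1.48 per square metre.
Over the interval, μ = 1.48 × 2 = 2.96 (a 2 m² pane = 2 square metres).
P(N ≥ 5) = 1 − P(N ≤ 4) ≈ 0.1781.

0.1781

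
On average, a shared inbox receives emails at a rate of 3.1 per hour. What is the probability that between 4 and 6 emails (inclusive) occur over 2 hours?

Over the interval, μ = 3.1 × 2 = 6.2 (2 hours).
P(4 ≤ N ≤ 6) = Σ_{j=4}^{6} e^(−6.2) · 6.2^j/j! ≈ 0.4400.

0.4400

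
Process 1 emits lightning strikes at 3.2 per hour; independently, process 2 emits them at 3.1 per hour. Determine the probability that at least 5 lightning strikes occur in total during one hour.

Independent Poisson processes superpose: combined rate λ = 3.2 + 3.1 = 6.3 per hour.
So μ = 6.3.
P(N ≥ 5) = 1 − P(N ≤ 4) ≈ 0.7531.

0.7531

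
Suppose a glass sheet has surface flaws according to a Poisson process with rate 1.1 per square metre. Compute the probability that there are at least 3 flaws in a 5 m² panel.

Over the interval, μ = 1.1 × 5 = 5.5 (a 5 m² panel = 5 square metres).
P(N ≥ 3) = 1 − P(N ≤ 2) = 1 − Σ_{j=0}^{2} e^(−μ) μ^j/j! ≈ 0.9116.

0.9116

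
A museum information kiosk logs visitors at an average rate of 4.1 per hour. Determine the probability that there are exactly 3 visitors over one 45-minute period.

0.2238

Over the interval, μ = 4.1 × 0.75 = 3.075 (a 45-minute period = 0.75 hours).
P(N = 3) = e^(−μ) μ^3/3! = e^(−3.075) · 3.075^3/6 ≈ 0.2238.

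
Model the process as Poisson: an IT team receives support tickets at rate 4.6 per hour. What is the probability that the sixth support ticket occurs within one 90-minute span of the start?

0.6863

Over the interval, μ = 4.6 × 1.5 = 6.9 (a 90-minute span = 1.5 hours).
The sixth arrival falls in the interval iff at least 6 events occur there: P(S_6 ≤ t) = P(N ≥ 6) = 1 − P(N ≤ 5) ≈ 0.6863.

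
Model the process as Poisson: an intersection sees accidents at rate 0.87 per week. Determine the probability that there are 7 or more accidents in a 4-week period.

Over the interval, μ = 0.87 × 4 = 3.48 (a 4-week period = 4 weeks).
P(N ≥ 7) = 1 − P(N ≤ 6) = 1 − Σ_{j=0}^{6} e^(−μ) μ^j/j! ≈ 0.0638.

0.0638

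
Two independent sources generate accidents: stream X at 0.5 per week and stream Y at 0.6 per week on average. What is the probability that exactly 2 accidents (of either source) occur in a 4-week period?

Independent Poisson processes superpose: combined rate λ = 0.5 + 0.6 = 1.1 per week.
Over the interval, μ = 1.1 × 4 = 4.4 (a 4-week period = 4 weeks).
P(N = 2) = e^(−4.4) · 4.4^2/2! ≈ 0.1188.

0.1188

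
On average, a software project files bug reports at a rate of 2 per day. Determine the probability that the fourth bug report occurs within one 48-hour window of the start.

Over the interval, μ = 2 × 2 = 4 (a 48-hour window = 2 days).
The fourth arrival falls in the interval iff at least 4 events occur there: P(S_4 ≤ t) = P(N ≥ 4) = 1 − P(N ≤ 3) ≈ 0.5665.

0.5665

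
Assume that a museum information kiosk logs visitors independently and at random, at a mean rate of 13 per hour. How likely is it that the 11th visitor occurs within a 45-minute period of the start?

Over the interval, μ = 13 × 0.75 = 9.75 (a 45-minute period = 0.75 hours).
The 11th arrival falls in the interval iff at least 11 events occur there: P(S_11 ≤ t) = P(N ≥ 11) = 1 − P(N ≤ 10) ≈ 0.3857.

0.3857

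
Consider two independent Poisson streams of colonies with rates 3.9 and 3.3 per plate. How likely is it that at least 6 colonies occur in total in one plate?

0.7241

Independent Poisson processes superpose: combined rate λ = 3.9 + 3.3 = 7.2 per plate.
So μ = 7.2.
P(N ≥ 6) = 1 − P(N ≤ 5) ≈ 0.7241.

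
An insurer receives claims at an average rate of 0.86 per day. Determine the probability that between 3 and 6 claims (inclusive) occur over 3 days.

Over the interval, μ = 0.86 × 3 = 2.58 (3 days).
P(3 ≤ N ≤ 6) = Σ_{j=3}^{6} e^(−2.58) · 2.58^j/j! ≈ 0.4600.

0.4600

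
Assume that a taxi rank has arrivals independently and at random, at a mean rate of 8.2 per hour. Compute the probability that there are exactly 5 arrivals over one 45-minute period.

Over the interval, μ = 8.2 × 0.75 = 6.15 (a 45-minute period = 0.75 hours).
P(N = 5) = e^(−μ) μ^5/5! = e^(−6.15) · 6.15^5/120 ≈ 0.1564.

0.1564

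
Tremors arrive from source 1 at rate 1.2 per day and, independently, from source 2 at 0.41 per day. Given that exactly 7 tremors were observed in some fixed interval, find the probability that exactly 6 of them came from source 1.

Given the total, each event is independently from source 1 with probability p = λ_1/(λ_1+λ_2) = 1.2/1.61 ≈ 0.7453.
So K ~ Binomial(7, 1.2/1.61): P(K = 6) = C(7,6) · (1.2/1.61)^6 · (0.41/1.61)^1 ≈ 0.3056.

0.3056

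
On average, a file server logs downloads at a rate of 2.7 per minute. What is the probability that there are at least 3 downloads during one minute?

0.5064

With mean μ = 2.7 per minute,
P(N ≥ 3) = 1 − P(N ≤ 2) = 1 − Σ_{j=0}^{2} e^(−μ) μ^j/j! ≈ 0.5064.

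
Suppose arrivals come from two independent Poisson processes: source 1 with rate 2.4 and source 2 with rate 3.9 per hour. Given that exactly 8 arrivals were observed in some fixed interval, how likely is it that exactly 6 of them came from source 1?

0.0328

Given the total, each event is independently from source 1 with probability p = λ_1/(λ_1+λ_2) = 2.4/6.3 ≈ 0.3810.
So K ~ Binomial(8, 2.4/6.3): P(K = 6) = C(8,6) · (2.4/6.3)^6 · (3.9/6.3)^2 ≈ 0.0328.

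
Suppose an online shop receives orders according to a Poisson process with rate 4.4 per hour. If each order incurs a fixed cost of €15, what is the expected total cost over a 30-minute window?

E[N] = 4.4 × 0.5 = 2.2 (a 30-minute window = 0.5 hours); E[cost] = 2.2 × €15 = €33.

€33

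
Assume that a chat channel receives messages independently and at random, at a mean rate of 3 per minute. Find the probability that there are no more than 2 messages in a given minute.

0.4232

With mean μ = 3 per minute,
P(N ≤ 2) = Σ_{j=0}^{2} e^(−μ) μ^j/j! ≈ 0.4232.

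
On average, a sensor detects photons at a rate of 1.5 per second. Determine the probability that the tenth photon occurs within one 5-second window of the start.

Over the interval, μ = 1.5 × 5 = 7.5 (a 5-second window = 5 seconds).
The tenth arrival falls in the interval iff at least 10 events occur there: P(S_10 ≤ t) = P(N ≥ 10) = 1 − P(N ≤ 9) ≈ 0.2236.

0.2236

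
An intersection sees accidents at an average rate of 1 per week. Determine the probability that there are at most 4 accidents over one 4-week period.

0.6288

Over the interval, μ = 1 × 4 = 4 (a 4-week period = 4 weeks).
P(N ≤ 4) = Σ_{j=0}^{4} e^(−μ) μ^j/j! ≈ 0.6288.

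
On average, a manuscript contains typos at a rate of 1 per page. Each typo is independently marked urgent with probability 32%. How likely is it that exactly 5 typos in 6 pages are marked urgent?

Thinning: the typos that are marked urgent themselves form a Poisson process with rate 0.32 × 1 = 0.32 per page.
Over the interval, μ = 0.32 × 6 = 1.92 (6 pages).
P(N = 5) = e^(−1.92) · 1.92^5/5! ≈ 0.0319.

0.0319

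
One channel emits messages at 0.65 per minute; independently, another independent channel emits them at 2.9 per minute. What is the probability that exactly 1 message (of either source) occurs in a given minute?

0.1020

Independent Poisson processes superpose: combined rate λ = 0.65 + 2.9 = 3.55 per minute.
So μ = 3.55.
P(N = 1) = e^(−3.55) · 3.55^1/1! ≈ 0.1020.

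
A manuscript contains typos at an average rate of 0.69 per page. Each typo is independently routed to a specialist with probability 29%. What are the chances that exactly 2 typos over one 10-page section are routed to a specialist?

0.2707

Thinning: the typos that are routed to a specialist themselves form a Poisson process with rate 0.29 × 0.69 = 0.2001 per page.
Over the interval, μ = 0.2001 × 10 = 2.001 (a 10-page section = 10 pages).
P(N = 2) = e^(−2.001) · 2.001^2/2! ≈ 0.2707.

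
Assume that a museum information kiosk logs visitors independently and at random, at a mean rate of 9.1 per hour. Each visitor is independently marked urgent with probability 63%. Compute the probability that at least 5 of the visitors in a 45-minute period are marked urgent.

Thinning: the visitors that are marked urgent themselves form a Poisson process with rate 0.63 × 9.1 = 5.733 per hour.
Over the interval, μ = 5.733 × 0.75 = 4.29975 (a 45-minute period = 0.75 hours).
P(N ≥ 5) = 1 − P(N ≤ 4) ≈ 0.4295.

0.4295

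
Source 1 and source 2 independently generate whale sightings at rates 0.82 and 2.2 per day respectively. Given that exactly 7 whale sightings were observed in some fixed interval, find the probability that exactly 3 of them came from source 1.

Given the total, each event is independently from source 1 with probability p = λ_1/(λ_1+λ_2) = 0.82/3.02 ≈ 0.2715.
So K ~ Binomial(7, 0.82/3.02): P(K = 3) = C(7,3) · (0.82/3.02)^3 · (2.2/3.02)^4 ≈ 0.1973.

0.1973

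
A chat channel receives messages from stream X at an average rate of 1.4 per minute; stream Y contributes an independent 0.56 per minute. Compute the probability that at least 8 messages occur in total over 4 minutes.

0.5245

Independent Poisson processes superpose: combined rate λ = 1.4 + 0.56 = 1.96 per minute.
Over the interval, μ = 1.96 × 4 = 7.84 (4 minutes).
P(N ≥ 8) = 1 − P(N ≤ 7) ≈ 0.5245.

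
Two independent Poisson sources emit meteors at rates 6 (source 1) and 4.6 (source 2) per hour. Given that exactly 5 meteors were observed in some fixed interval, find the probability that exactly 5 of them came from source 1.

0.0581

Given the total, each event is independently from source 1 with probability p = λ_1/(λ_1+λ_2) = 6/10.6 ≈ 0.5660.
So K ~ Binomial(5, 6/10.6): P(K = 5) = C(5,5) · (6/10.6)^5 · (4.6/10.6)^0 ≈ 0.0581.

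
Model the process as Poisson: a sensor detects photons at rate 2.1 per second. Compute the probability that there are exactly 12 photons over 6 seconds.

0.1127

Over the interval, μ = 2.1 × 6 = 12.6 (6 seconds).
P(N = 12) = e^(−μ) μ^12/12! = e^(−12.6) · 12.6^12/479001600 ≈ 0.1127.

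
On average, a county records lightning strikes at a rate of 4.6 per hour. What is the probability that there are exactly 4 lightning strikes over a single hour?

0.1875

With mean μ = 4.6 per hour,
P(N = 4) = e^(−μ) μ^4/4! = e^(−4.6) · 4.6^4/24 ≈ 0.1875.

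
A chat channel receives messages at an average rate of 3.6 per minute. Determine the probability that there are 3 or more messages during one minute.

With mean μ = 3.6 per minute,
P(N ≥ 3) = 1 − P(N ≤ 2) = 1 − Σ_{j=0}^{2} e^(−μ) μ^j/j! ≈ 0.6973.

0.6973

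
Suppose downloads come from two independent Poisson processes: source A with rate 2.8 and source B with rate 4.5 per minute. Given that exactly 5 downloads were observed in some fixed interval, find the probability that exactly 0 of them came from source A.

0.0890

Given the total, each event is independently from source A with probability p = λ_A/(λ_A+λ_B) = 2.8/7.3 ≈ 0.3836.
So K ~ Binomial(5, 2.8/7.3): P(K = 0) = C(5,0) · (2.8/7.3)^0 · (4.5/7.3)^5 ≈ 0.0890.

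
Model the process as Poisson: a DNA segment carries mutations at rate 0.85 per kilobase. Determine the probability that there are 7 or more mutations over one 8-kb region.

0.5201

Over the interval, μ = 0.85 × 8 = 6.8 (an 8-kb region = 8 kilobases).
P(N ≥ 7) = 1 − P(N ≤ 6) = 1 − Σ_{j=0}^{6} e^(−μ) μ^j/j! ≈ 0.5201.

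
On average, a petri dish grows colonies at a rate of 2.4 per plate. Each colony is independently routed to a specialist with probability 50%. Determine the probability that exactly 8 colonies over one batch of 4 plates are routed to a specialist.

Thinning: the colonies that are routed to a specialist themselves form a Poisson process with rate 0.5 × 2.4 = 1.2 per plate.
Over the interval, μ = 1.2 × 4 = 4.8 (a batch of 4 plates = 4 plates).
P(N = 8) = e^(−4.8) · 4.8^8/8! ≈ 0.0575.

0.0575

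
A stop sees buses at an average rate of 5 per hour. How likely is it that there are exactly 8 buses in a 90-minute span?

Over the interval, μ = 5 × 1.5 = 7.5 (a 90-minute span = 1.5 hours).
P(N = 8) = e^(−μ) μ^8/8! = e^(−7.5) · 7.5^8/40320 ≈ 0.1373.

0.1373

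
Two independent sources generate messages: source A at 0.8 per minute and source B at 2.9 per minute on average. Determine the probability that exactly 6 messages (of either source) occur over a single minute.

Independent Poisson processes superpose: combined rate λ = 0.8 + 2.9 = 3.7 per minute.
So μ = 3.7.
P(N = 6) = e^(−3.7) · 3.7^6/6! ≈ 0.0881.

0.0881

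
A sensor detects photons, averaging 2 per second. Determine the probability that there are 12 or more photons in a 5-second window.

Over the interval, μ = 2 × 5 = 10 (a 5-second window = 5 seconds).
P(N ≥ 12) = 1 − P(N ≤ 11) = 1 − Σ_{j=0}^{11} e^(−μ) μ^j/j! ≈ 0.3032.

0.3032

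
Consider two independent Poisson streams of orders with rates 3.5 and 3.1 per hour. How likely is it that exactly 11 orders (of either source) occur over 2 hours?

Independent Poisson processes superpose: combined rate λ = 3.5 + 3.1 = 6.6 per hour.
Over the interval, μ = 6.6 × 2 = 13.2 (2 hours).
P(N = 11) = e^(−13.2) · 13.2^11/11! ≈ 0.0983.

0.0983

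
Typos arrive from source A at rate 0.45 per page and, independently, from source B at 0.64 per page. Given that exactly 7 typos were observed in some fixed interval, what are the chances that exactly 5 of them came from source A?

0.0868

Given the total, each event is independently from source A with probability p = λ_A/(λ_A+λ_B) = 0.45/1.09 ≈ 0.4128.
So K ~ Binomial(7, 0.45/1.09): P(K = 5) = C(7,5) · (0.45/1.09)^5 · (0.64/1.09)^2 ≈ 0.0868.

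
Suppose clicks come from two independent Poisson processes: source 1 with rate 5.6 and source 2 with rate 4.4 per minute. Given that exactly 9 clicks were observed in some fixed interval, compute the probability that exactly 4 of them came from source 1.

Given the total, each event is independently from source 1 with probability p = λ_1/(λ_1+λ_2) = 5.6/10 = 0.5600.
So K ~ Binomial(9, 5.6/10): P(K = 4) = C(9,4) · (5.6/10)^4 · (4.4/10)^5 ≈ 0.2044.

0.2044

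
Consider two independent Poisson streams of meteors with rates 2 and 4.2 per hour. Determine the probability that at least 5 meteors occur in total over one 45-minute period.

Independent Poisson processes superpose: combined rate λ = 2 + 4.2 = 6.2 per hour.
Over the interval, μ = 6.2 × 0.75 = 4.65 (a 45-minute period = 0.75 hours).
P(N ≥ 5) = 1 − P(N ≤ 4) ≈ 0.4961.

0.4961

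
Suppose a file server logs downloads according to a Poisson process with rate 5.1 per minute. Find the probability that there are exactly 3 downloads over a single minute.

0.1348

With mean μ = 5.1 per minute,
P(N = 3) = e^(−μ) μ^3/3! = e^(−5.1) · 5.1^3/6 ≈ 0.1348.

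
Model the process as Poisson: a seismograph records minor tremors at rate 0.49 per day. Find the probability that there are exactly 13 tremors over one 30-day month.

Over the interval, μ = 0.49 × 30 = 14.7 (a 30-day month = 30 days).
P(N = 13) = e^(−μ) μ^13/13! = e^(−14.7) · 14.7^13/6227020800 ≈ 0.0992.

0.0992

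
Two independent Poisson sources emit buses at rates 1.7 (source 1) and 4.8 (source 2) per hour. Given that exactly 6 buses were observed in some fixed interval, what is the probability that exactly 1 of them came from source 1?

0.3446

Given the total, each event is independently from source 1 with probability p = λ_1/(λ_1+λ_2) = 1.7/6.5 ≈ 0.2615.
So K ~ Binomial(6, 1.7/6.5): P(K = 1) = C(6,1) · (1.7/6.5)^1 · (4.8/6.5)^5 ≈ 0.3446.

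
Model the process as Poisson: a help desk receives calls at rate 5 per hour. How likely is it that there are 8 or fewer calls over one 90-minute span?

0.6620

Over the interval, μ = 5 × 1.5 = 7.5 (a 90-minute span = 1.5 hours).
P(N ≤ 8) = Σ_{j=0}^{8} e^(−μ) μ^j/j! ≈ 0.6620.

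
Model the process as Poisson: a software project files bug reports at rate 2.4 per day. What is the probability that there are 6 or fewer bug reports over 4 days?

Over the interval, μ = 2.4 × 4 = 9.6 (4 days).
P(N ≤ 6) = Σ_{j=0}^{6} e^(−μ) μ^j/j! ≈ 0.1574.

0.1574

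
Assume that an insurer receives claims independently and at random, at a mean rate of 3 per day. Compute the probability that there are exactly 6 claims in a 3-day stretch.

Over the interval, μ = 3 × 3 = 9 (a 3-day stretch = 3 days).
P(N = 6) = e^(−μ) μ^6/6! = e^(−9) · 9^6/720 ≈ 0.0911.

0.0911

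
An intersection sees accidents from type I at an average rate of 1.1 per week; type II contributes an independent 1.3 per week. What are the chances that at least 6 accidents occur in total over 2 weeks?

Independent Poisson processes superpose: combined rate λ = 1.1 + 1.3 = 2.4 per week.
Over the interval, μ = 2.4 × 2 = 4.8 (2 weeks).
P(N ≥ 6) = 1 − P(N ≤ 5) ≈ 0.3490.

0.3490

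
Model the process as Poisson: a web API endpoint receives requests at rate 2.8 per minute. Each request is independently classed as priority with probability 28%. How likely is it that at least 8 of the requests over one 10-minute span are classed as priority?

0.5245

Thinning: the requests that are classed as priority themselves form a Poisson process with rate 0.28 × 2.8 = 0.784 per minute.
Over the interval, μ = 0.784 × 10 = 7.84 (a 10-minute span = 10 minutes).
P(N ≥ 8) = 1 − P(N ≤ 7) ≈ 0.5245.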